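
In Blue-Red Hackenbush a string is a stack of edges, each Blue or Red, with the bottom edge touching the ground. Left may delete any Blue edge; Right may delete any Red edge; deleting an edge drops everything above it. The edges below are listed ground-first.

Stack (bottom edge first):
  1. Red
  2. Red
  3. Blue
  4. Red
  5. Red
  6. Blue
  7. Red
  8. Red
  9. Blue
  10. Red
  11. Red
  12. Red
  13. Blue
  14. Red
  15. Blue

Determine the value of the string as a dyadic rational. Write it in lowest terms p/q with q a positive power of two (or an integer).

-15221/8192

Recurse on prefixes of the 15-edge string Red Red Blue Red Red Blue Red Red Blue Red Red Red Blue Red Blue:
g_1 [R]  L=[(no moves)]  R=[0]  gives -1
g_2 [RR]  L=[(no moves)]  R=[-1, 0]  gives -2
g_3 [RRB]  L=[-2]  R=[-1, 0]  gives -3/2
g_4 [RRBR]  L=[-2]  R=[-3/2, -1, 0]  gives -7/4
g_5 [RRBRR]  L=[-2]  R=[-7/4, -3/2, -1, 0]  gives -15/8
g_6 [RRBRRB]  L=[-2, -15/8]  R=[-7/4, -3/2, -1, 0]  gives -29/16
g_7 [RRBRRBR]  L=[-2, -15/8]  R=[-29/16, -7/4, -3/2, -1, 0]  gives -59/32
g_8 [RRBRRBRR]  L=[-2, -15/8]  R=[-59/32, -29/16, -7/4, -3/2, -1, 0]  gives -119/64
g_9 [RRBRRBRRB]  L=[-2, -15/8, -119/64]  R=[-59/32, -29/16, -7/4, -3/2, -1, 0]  gives -237/128
g_10 [RRBRRBRRBR]  L=[-2, -15/8, -119/64]  R=[-237/128, -59/32, -29/16, -7/4, -3/2, -1, 0]  gives -475/256
g_11 [RRBRRBRRBRR]  L=[-2, -15/8, -119/64]  R=[-475/256, -237/128, -59/32, -29/16, -7/4, -3/2, -1, 0]  gives -951/512
g_12 [RRBRRBRRBRRR]  L=[-2, -15/8, -119/64]  R=[-951/512, -475/256, -237/128, -59/32, -29/16, -7/4, -3/2, -1, 0]  gives -1903/1024
g_13 [RRBRRBRRBRRRB]  L=[-2, -15/8, -119/64, -1903/1024]  R=[-951/512, -475/256, -237/128, -59/32, -29/16, -7/4, -3/2, -1, 0]  gives -3805/2048
g_14 [RRBRRBRRBRRRBR]  L=[-2, -15/8, -119/64, -1903/1024]  R=[-3805/2048, -951/512, -475/256, -237/128, -59/32, -29/16, -7/4, -3/2, -1, 0]  gives -7611/4096
g_15 [RRBRRBRRBRRRBRB]  L=[-2, -15/8, -119/64, -1903/1024, -7611/4096]  R=[-3805/2048, -951/512, -475/256, -237/128, -59/32, -29/16, -7/4, -3/2, -1, 0]  gives -15221/8192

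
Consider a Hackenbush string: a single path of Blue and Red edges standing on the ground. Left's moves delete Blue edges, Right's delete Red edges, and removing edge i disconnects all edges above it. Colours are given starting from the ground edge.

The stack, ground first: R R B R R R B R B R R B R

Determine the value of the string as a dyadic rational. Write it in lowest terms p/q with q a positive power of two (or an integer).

-3931/2048

Prefix values for R R B R R R B R B R R B R via {L|R} + simplicity:
step 1: add R to get R; options L={ none } R={ 0 } => -1
step 2: add R to get RR; options L={ none } R={ -1, 0 } => -2
step 3: add B to get RRB; options L={ -2 } R={ -1, 0 } => -3/2
step 4: add R to get RRBR; options L={ -2 } R={ -3/2, -1, 0 } => -7/4
step 5: add R to get RRBRR; options L={ -2 } R={ -7/4, -3/2, -1, 0 } => -15/8
step 6: add R to get RRBRRR; options L={ -2 } R={ -15/8, -7/4, -3/2, -1, 0 } => -31/16
step 7: add B to get RRBRRRB; options L={ -2, -31/16 } R={ -15/8, -7/4, -3/2, -1, 0 } => -61/32
step 8: add R to get RRBRRRBR; options L={ -2, -31/16 } R={ -61/32, -15/8, -7/4, -3/2, -1, 0 } => -123/64
step 9: add B to get RRBRRRBRB; options L={ -2, -31/16, -123/64 } R={ -61/32, -15/8, -7/4, -3/2, -1, 0 } => -245/128
step 10: add R to get RRBRRRBRBR; options L={ -2, -31/16, -123/64 } R={ -245/128, -61/32, -15/8, -7/4, -3/2, -1, 0 } => -491/256
step 11: add R to get RRBRRRBRBRR; options L={ -2, -31/16, -123/64 } R={ -491/256, -245/128, -61/32, -15/8, -7/4, -3/2, -1, 0 } => -983/512
step 12: add B to get RRBRRRBRBRRB; options L={ -2, -31/16, -123/64, -983/512 } R={ -491/256, -245/128, -61/32, -15/8, -7/4, -3/2, -1, 0 } => -1965/1024
step 13: add R to get RRBRRRBRBRRBR; options L={ -2, -31/16, -123/64, -983/512 } R={ -1965/1024, -491/256, -245/128, -61/32, -15/8, -7/4, -3/2, -1, 0 } => -3931/2048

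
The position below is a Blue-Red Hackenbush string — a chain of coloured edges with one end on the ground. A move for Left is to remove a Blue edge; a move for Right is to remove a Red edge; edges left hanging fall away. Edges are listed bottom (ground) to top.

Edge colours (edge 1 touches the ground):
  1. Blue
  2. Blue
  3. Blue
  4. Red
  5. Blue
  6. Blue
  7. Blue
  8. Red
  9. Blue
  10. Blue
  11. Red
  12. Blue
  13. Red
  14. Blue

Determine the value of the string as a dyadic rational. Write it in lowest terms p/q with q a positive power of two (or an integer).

Prefix values for Blue Blue Blue Red Blue Blue Blue Red Blue Blue Red Blue Red Blue via {L|R} + simplicity:
v_1 [B]  L=[0]  R=[(no moves)]  so 1
v_2 [BB]  L=[0, 1]  R=[(no moves)]  so 2
v_3 [BBB]  L=[0, 1, 2]  R=[(no moves)]  so 3
v_4 [BBBR]  L=[0, 1, 2]  R=[3]  so 5/2
v_5 [BBBRB]  L=[0, 1, 2, 5/2]  R=[3]  so 11/4
v_6 [BBBRBB]  L=[0, 1, 2, 5/2, 11/4]  R=[3]  so 23/8
v_7 [BBBRBBB]  L=[0, 1, 2, 5/2, 11/4, 23/8]  R=[3]  so 47/16
v_8 [BBBRBBBR]  L=[0, 1, 2, 5/2, 11/4, 23/8]  R=[47/16, 3]  so 93/32
v_9 [BBBRBBBRB]  L=[0, 1, 2, 5/2, 11/4, 23/8, 93/32]  R=[47/16, 3]  so 187/64
v_10 [BBBRBBBRBB]  L=[0, 1, 2, 5/2, 11/4, 23/8, 93/32, 187/64]  R=[47/16, 3]  so 375/128
v_11 [BBBRBBBRBBR]  L=[0, 1, 2, 5/2, 11/4, 23/8, 93/32, 187/64]  R=[375/128, 47/16, 3]  so 749/256
v_12 [BBBRBBBRBBRB]  L=[0, 1, 2, 5/2, 11/4, 23/8, 93/32, 187/64, 749/256]  R=[375/128, 47/16, 3]  so 1499/512
v_13 [BBBRBBBRBBRBR]  L=[0, 1, 2, 5/2, 11/4, 23/8, 93/32, 187/64, 749/256]  R=[1499/512, 375/128, 47/16, 3]  so 2997/1024
v_14 [BBBRBBBRBBRBRB]  L=[0, 1, 2, 5/2, 11/4, 23/8, 93/32, 187/64, 749/256, 2997/1024]  R=[1499/512, 375/128, 47/16, 3]  so 5995/2048

5995/2048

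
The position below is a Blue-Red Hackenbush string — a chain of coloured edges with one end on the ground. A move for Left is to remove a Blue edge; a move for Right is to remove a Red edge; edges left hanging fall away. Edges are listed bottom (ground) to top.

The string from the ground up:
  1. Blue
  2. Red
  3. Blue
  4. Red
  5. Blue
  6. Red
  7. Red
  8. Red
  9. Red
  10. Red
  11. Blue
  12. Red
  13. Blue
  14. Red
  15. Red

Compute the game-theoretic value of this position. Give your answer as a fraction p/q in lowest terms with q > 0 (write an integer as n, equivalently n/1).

val(B) = { 0 |  } → 1
val(BR) = { 0 | 1 } → 1/2
val(BRB) = { 0,1/2 | 1 } → 3/4
val(BRBR) = { 0,1/2 | 3/4,1 } → 5/8
val(BRBRB) = { 0,1/2,5/8 | 3/4,1 } → 11/16
val(BRBRBR) = { 0,1/2,5/8 | 11/16,3/4,1 } → 21/32
val(BRBRBRR) = { 0,1/2,5/8 | 21/32,11/16,3/4,1 } → 41/64
val(BRBRBRRR) = { 0,1/2,5/8 | 41/64,21/32,11/16,3/4,1 } → 81/128
val(BRBRBRRRR) = { 0,1/2,5/8 | 81/128,41/64,21/32,11/16,3/4,1 } → 161/256
val(BRBRBRRRRR) = { 0,1/2,5/8 | 161/256,81/128,41/64,21/32,11/16,3/4,1 } → 321/512
val(BRBRBRRRRRB) = { 0,1/2,5/8,321/512 | 161/256,81/128,41/64,21/32,11/16,3/4,1 } → 643/1024
val(BRBRBRRRRRBR) = { 0,1/2,5/8,321/512 | 643/1024,161/256,81/128,41/64,21/32,11/16,3/4,1 } → 1285/2048
val(BRBRBRRRRRBRB) = { 0,1/2,5/8,321/512,1285/2048 | 643/1024,161/256,81/128,41/64,21/32,11/16,3/4,1 } → 2571/4096
val(BRBRBRRRRRBRBR) = { 0,1/2,5/8,321/512,1285/2048 | 2571/4096,643/1024,161/256,81/128,41/64,21/32,11/16,3/4,1 } → 5141/8192
val(BRBRBRRRRRBRBRR) = { 0,1/2,5/8,321/512,1285/2048 | 5141/8192,2571/4096,643/1024,161/256,81/128,41/64,21/32,11/16,3/4,1 } → 10281/16384

10281/16384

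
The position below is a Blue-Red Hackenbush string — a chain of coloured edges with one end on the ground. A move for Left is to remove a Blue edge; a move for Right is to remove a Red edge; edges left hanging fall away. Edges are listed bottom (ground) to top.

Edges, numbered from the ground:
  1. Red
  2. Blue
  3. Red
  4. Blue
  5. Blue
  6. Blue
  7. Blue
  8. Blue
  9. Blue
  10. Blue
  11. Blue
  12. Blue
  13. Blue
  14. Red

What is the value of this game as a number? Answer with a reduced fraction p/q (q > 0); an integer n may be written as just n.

-4099/8192

G(R) = {  | 0 } → -1
G(RB) = { -1 | 0 } → -1/2
G(RBR) = { -1 | -1/2,0 } → -3/4
G(RBRB) = { -1,-3/4 | -1/2,0 } → -5/8
G(RBRBB) = { -1,-3/4,-5/8 | -1/2,0 } → -9/16
G(RBRBBB) = { -1,-3/4,-5/8,-9/16 | -1/2,0 } → -17/32
G(RBRBBBB) = { -1,-3/4,-5/8,-9/16,-17/32 | -1/2,0 } → -33/64
G(RBRBBBBB) = { -1,-3/4,-5/8,-9/16,-17/32,-33/64 | -1/2,0 } → -65/128
G(RBRBBBBBB) = { -1,-3/4,-5/8,-9/16,-17/32,-33/64,-65/128 | -1/2,0 } → -129/256
G(RBRBBBBBBB) = { -1,-3/4,-5/8,-9/16,-17/32,-33/64,-65/128,-129/256 | -1/2,0 } → -257/512
G(RBRBBBBBBBB) = { -1,-3/4,-5/8,-9/16,-17/32,-33/64,-65/128,-129/256,-257/512 | -1/2,0 } → -513/1024
G(RBRBBBBBBBBB) = { -1,-3/4,-5/8,-9/16,-17/32,-33/64,-65/128,-129/256,-257/512,-513/1024 | -1/2,0 } → -1025/2048
G(RBRBBBBBBBBBB) = { -1,-3/4,-5/8,-9/16,-17/32,-33/64,-65/128,-129/256,-257/512,-513/1024,-1025/2048 | -1/2,0 } → -2049/4096
G(RBRBBBBBBBBBBR) = { -1,-3/4,-5/8,-9/16,-17/32,-33/64,-65/128,-129/256,-257/512,-513/1024,-1025/2048 | -2049/4096,-1/2,0 } → -4099/8192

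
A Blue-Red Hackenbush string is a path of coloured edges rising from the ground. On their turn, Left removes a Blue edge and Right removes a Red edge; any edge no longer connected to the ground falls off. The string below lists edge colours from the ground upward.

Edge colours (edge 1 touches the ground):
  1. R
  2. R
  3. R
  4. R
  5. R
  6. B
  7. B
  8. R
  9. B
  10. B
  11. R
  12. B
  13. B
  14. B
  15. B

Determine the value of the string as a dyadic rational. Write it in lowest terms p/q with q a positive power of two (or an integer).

Prefix values for R R R R R B B R B B R B B B B via {L|R} + simplicity:
v(R) = { · | 0 } => -1
v(RR) = { · | -1, 0 } => -2
v(RRR) = { · | -2, -1, 0 } => -3
v(RRRR) = { · | -3, -2, -1, 0 } => -4
v(RRRRR) = { · | -4, -3, -2, -1, 0 } => -5
v(RRRRRB) = { -5 | -4, -3, -2, -1, 0 } => -9/2
v(RRRRRBB) = { -5, -9/2 | -4, -3, -2, -1, 0 } => -17/4
v(RRRRRBBR) = { -5, -9/2 | -17/4, -4, -3, -2, -1, 0 } => -35/8
v(RRRRRBBRB) = { -5, -9/2, -35/8 | -17/4, -4, -3, -2, -1, 0 } => -69/16
v(RRRRRBBRBB) = { -5, -9/2, -35/8, -69/16 | -17/4, -4, -3, -2, -1, 0 } => -137/32
v(RRRRRBBRBBR) = { -5, -9/2, -35/8, -69/16 | -137/32, -17/4, -4, -3, -2, -1, 0 } => -275/64
v(RRRRRBBRBBRB) = { -5, -9/2, -35/8, -69/16, -275/64 | -137/32, -17/4, -4, -3, -2, -1, 0 } => -549/128
v(RRRRRBBRBBRBB) = { -5, -9/2, -35/8, -69/16, -275/64, -549/128 | -137/32, -17/4, -4, -3, -2, -1, 0 } => -1097/256
v(RRRRRBBRBBRBBB) = { -5, -9/2, -35/8, -69/16, -275/64, -549/128, -1097/256 | -137/32, -17/4, -4, -3, -2, -1, 0 } => -2193/512
v(RRRRRBBRBBRBBBB) = { -5, -9/2, -35/8, -69/16, -275/64, -549/128, -1097/256, -2193/512 | -137/32, -17/4, -4, -3, -2, -1, 0 } => -4385/1024

-4385/1024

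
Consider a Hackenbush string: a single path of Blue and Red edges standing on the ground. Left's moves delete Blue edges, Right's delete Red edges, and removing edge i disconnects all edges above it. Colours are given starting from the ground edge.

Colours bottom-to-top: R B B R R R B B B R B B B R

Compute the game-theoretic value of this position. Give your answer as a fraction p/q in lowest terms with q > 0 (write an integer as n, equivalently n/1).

-3619/8192

Build g(s[:k]) for k = 1..14, string s = R B B R R R B B B R B B B R.
1 of 14 · R · max L −∞ · min R 0 => -1
2 of 14 · RB · max L -1 · min R 0 => -1/2
3 of 14 · RBB · max L -1/2 · min R 0 => -1/4
4 of 14 · RBBR · max L -1/2 · min R -1/4 => -3/8
5 of 14 · RBBRR · max L -1/2 · min R -3/8 => -7/16
6 of 14 · RBBRRR · max L -1/2 · min R -7/16 => -15/32
7 of 14 · RBBRRRB · max L -15/32 · min R -7/16 => -29/64
8 of 14 · RBBRRRBB · max L -29/64 · min R -7/16 => -57/128
9 of 14 · RBBRRRBBB · max L -57/128 · min R -7/16 => -113/256
10 of 14 · RBBRRRBBBR · max L -57/128 · min R -113/256 => -227/512
11 of 14 · RBBRRRBBBRB · max L -227/512 · min R -113/256 => -453/1024
12 of 14 · RBBRRRBBBRBB · max L -453/1024 · min R -113/256 => -905/2048
13 of 14 · RBBRRRBBBRBBB · max L -905/2048 · min R -113/256 => -1809/4096
14 of 14 · RBBRRRBBBRBBBR · max L -905/2048 · min R -1809/4096 => -3619/8192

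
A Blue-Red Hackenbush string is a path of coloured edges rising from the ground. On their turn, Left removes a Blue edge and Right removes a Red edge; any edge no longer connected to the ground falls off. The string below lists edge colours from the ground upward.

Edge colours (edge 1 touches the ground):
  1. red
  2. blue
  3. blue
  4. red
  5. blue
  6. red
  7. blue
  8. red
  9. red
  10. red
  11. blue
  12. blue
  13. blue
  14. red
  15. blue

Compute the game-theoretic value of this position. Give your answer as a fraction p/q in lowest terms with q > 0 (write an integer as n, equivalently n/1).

G(r) = {  | 0 } so -1
G(rb) = { -1 | 0 } so -1/2
G(rbb) = { -1, -1/2 | 0 } so -1/4
G(rbbr) = { -1, -1/2 | -1/4, 0 } so -3/8
G(rbbrb) = { -1, -1/2, -3/8 | -1/4, 0 } so -5/16
G(rbbrbr) = { -1, -1/2, -3/8 | -5/16, -1/4, 0 } so -11/32
G(rbbrbrb) = { -1, -1/2, -3/8, -11/32 | -5/16, -1/4, 0 } so -21/64
G(rbbrbrbr) = { -1, -1/2, -3/8, -11/32 | -21/64, -5/16, -1/4, 0 } so -43/128
G(rbbrbrbrr) = { -1, -1/2, -3/8, -11/32 | -43/128, -21/64, -5/16, -1/4, 0 } so -87/256
G(rbbrbrbrrr) = { -1, -1/2, -3/8, -11/32 | -87/256, -43/128, -21/64, -5/16, -1/4, 0 } so -175/512
G(rbbrbrbrrrb) = { -1, -1/2, -3/8, -11/32, -175/512 | -87/256, -43/128, -21/64, -5/16, -1/4, 0 } so -349/1024
G(rbbrbrbrrrbb) = { -1, -1/2, -3/8, -11/32, -175/512, -349/1024 | -87/256, -43/128, -21/64, -5/16, -1/4, 0 } so -697/2048
G(rbbrbrbrrrbbb) = { -1, -1/2, -3/8, -11/32, -175/512, -349/1024, -697/2048 | -87/256, -43/128, -21/64, -5/16, -1/4, 0 } so -1393/4096
G(rbbrbrbrrrbbbr) = { -1, -1/2, -3/8, -11/32, -175/512, -349/1024, -697/2048 | -1393/4096, -87/256, -43/128, -21/64, -5/16, -1/4, 0 } so -2787/8192
G(rbbrbrbrrrbbbrb) = { -1, -1/2, -3/8, -11/32, -175/512, -349/1024, -697/2048, -2787/8192 | -1393/4096, -87/256, -43/128, -21/64, -5/16, -1/4, 0 } so -5573/16384

-5573/16384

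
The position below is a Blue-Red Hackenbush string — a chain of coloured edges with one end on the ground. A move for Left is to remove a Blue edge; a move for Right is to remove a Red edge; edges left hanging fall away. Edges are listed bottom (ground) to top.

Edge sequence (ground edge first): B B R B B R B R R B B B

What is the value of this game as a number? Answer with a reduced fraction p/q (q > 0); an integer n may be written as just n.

1871/1024

1 of 12 · B · max L 0 · min R +∞ ⇒ 1
2 of 12 · BB · max L 1 · min R +∞ ⇒ 2
3 of 12 · BBR · max L 1 · min R 2 ⇒ 3/2
4 of 12 · BBRB · max L 3/2 · min R 2 ⇒ 7/4
5 of 12 · BBRBB · max L 7/4 · min R 2 ⇒ 15/8
6 of 12 · BBRBBR · max L 7/4 · min R 15/8 ⇒ 29/16
7 of 12 · BBRBBRB · max L 29/16 · min R 15/8 ⇒ 59/32
8 of 12 · BBRBBRBR · max L 29/16 · min R 59/32 ⇒ 117/64
9 of 12 · BBRBBRBRR · max L 29/16 · min R 117/64 ⇒ 233/128
10 of 12 · BBRBBRBRRB · max L 233/128 · min R 117/64 ⇒ 467/256
11 of 12 · BBRBBRBRRBB · max L 467/256 · min R 117/64 ⇒ 935/512
12 of 12 · BBRBBRBRRBBB · max L 935/512 · min R 117/64 ⇒ 1871/1024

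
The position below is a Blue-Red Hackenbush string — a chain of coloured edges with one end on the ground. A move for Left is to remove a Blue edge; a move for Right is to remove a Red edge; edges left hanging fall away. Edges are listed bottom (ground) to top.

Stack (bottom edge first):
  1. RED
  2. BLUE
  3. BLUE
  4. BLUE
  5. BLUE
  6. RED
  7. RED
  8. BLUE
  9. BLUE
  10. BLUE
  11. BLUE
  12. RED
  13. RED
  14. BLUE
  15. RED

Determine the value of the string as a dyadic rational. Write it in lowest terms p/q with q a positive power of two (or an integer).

edge 1 of 15 (RED): { · | 0 } -> -1
edge 2 of 15 (BLUE): { -1 | 0 } -> -1/2
edge 3 of 15 (BLUE): { -1,-1/2 | 0 } -> -1/4
edge 4 of 15 (BLUE): { -1,-1/2,-1/4 | 0 } -> -1/8
edge 5 of 15 (BLUE): { -1,-1/2,-1/4,-1/8 | 0 } -> -1/16
edge 6 of 15 (RED): { -1,-1/2,-1/4,-1/8 | -1/16,0 } -> -3/32
edge 7 of 15 (RED): { -1,-1/2,-1/4,-1/8 | -3/32,-1/16,0 } -> -7/64
edge 8 of 15 (BLUE): { -1,-1/2,-1/4,-1/8,-7/64 | -3/32,-1/16,0 } -> -13/128
edge 9 of 15 (BLUE): { -1,-1/2,-1/4,-1/8,-7/64,-13/128 | -3/32,-1/16,0 } -> -25/256
edge 10 of 15 (BLUE): { -1,-1/2,-1/4,-1/8,-7/64,-13/128,-25/256 | -3/32,-1/16,0 } -> -49/512
edge 11 of 15 (BLUE): { -1,-1/2,-1/4,-1/8,-7/64,-13/128,-25/256,-49/512 | -3/32,-1/16,0 } -> -97/1024
edge 12 of 15 (RED): { -1,-1/2,-1/4,-1/8,-7/64,-13/128,-25/256,-49/512 | -97/1024,-3/32,-1/16,0 } -> -195/2048
edge 13 of 15 (RED): { -1,-1/2,-1/4,-1/8,-7/64,-13/128,-25/256,-49/512 | -195/2048,-97/1024,-3/32,-1/16,0 } -> -391/4096
edge 14 of 15 (BLUE): { -1,-1/2,-1/4,-1/8,-7/64,-13/128,-25/256,-49/512,-391/4096 | -195/2048,-97/1024,-3/32,-1/16,0 } -> -781/8192
edge 15 of 15 (RED): { -1,-1/2,-1/4,-1/8,-7/64,-13/128,-25/256,-49/512,-391/4096 | -781/8192,-195/2048,-97/1024,-3/32,-1/16,0 } -> -1563/16384

-1563/16384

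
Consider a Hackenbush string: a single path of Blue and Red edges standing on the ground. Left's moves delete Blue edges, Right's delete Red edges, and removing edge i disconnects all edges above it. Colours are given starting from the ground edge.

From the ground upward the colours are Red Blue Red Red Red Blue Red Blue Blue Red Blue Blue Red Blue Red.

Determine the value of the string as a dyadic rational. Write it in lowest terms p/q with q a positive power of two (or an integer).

R: Left { ∅ }, Right { 0 } ⇒ simplest -1
RB: Left { -1 }, Right { 0 } ⇒ simplest -1/2
RBR: Left { -1 }, Right { -1/2, 0 } ⇒ simplest -3/4
RBRR: Left { -1 }, Right { -3/4, -1/2, 0 } ⇒ simplest -7/8
RBRRR: Left { -1 }, Right { -7/8, -3/4, -1/2, 0 } ⇒ simplest -15/16
RBRRRB: Left { -1, -15/16 }, Right { -7/8, -3/4, -1/2, 0 } ⇒ simplest -29/32
RBRRRBR: Left { -1, -15/16 }, Right { -29/32, -7/8, -3/4, -1/2, 0 } ⇒ simplest -59/64
RBRRRBRB: Left { -1, -15/16, -59/64 }, Right { -29/32, -7/8, -3/4, -1/2, 0 } ⇒ simplest -117/128
RBRRRBRBB: Left { -1, -15/16, -59/64, -117/128 }, Right { -29/32, -7/8, -3/4, -1/2, 0 } ⇒ simplest -233/256
RBRRRBRBBR: Left { -1, -15/16, -59/64, -117/128 }, Right { -233/256, -29/32, -7/8, -3/4, -1/2, 0 } ⇒ simplest -467/512
RBRRRBRBBRB: Left { -1, -15/16, -59/64, -117/128, -467/512 }, Right { -233/256, -29/32, -7/8, -3/4, -1/2, 0 } ⇒ simplest -933/1024
RBRRRBRBBRBB: Left { -1, -15/16, -59/64, -117/128, -467/512, -933/1024 }, Right { -233/256, -29/32, -7/8, -3/4, -1/2, 0 } ⇒ simplest -1865/2048
RBRRRBRBBRBBR: Left { -1, -15/16, -59/64, -117/128, -467/512, -933/1024 }, Right { -1865/2048, -233/256, -29/32, -7/8, -3/4, -1/2, 0 } ⇒ simplest -3731/4096
RBRRRBRBBRBBRB: Left { -1, -15/16, -59/64, -117/128, -467/512, -933/1024, -3731/4096 }, Right { -1865/2048, -233/256, -29/32, -7/8, -3/4, -1/2, 0 } ⇒ simplest -7461/8192
RBRRRBRBBRBBRBR: Left { -1, -15/16, -59/64, -117/128, -467/512, -933/1024, -3731/4096 }, Right { -7461/8192, -1865/2048, -233/256, -29/32, -7/8, -3/4, -1/2, 0 } ⇒ simplest -14923/16384

-14923/16384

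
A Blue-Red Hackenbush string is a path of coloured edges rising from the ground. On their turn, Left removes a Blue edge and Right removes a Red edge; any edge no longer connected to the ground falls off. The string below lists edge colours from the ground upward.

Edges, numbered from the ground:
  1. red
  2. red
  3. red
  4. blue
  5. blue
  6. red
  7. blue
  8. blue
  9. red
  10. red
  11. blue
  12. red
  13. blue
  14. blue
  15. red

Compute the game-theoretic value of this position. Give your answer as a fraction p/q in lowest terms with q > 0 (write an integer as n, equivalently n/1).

Build v(s[:k]) for k = 1..15, string s = red red red blue blue red blue blue red red blue red blue blue red.
edge 1 of 15 (red): {  | 0 } gives -1
edge 2 of 15 (red): {  | -1, 0 } gives -2
edge 3 of 15 (red): {  | -2, -1, 0 } gives -3
edge 4 of 15 (blue): { -3 | -2, -1, 0 } gives -5/2
edge 5 of 15 (blue): { -3, -5/2 | -2, -1, 0 } gives -9/4
edge 6 of 15 (red): { -3, -5/2 | -9/4, -2, -1, 0 } gives -19/8
edge 7 of 15 (blue): { -3, -5/2, -19/8 | -9/4, -2, -1, 0 } gives -37/16
edge 8 of 15 (blue): { -3, -5/2, -19/8, -37/16 | -9/4, -2, -1, 0 } gives -73/32
edge 9 of 15 (red): { -3, -5/2, -19/8, -37/16 | -73/32, -9/4, -2, -1, 0 } gives -147/64
edge 10 of 15 (red): { -3, -5/2, -19/8, -37/16 | -147/64, -73/32, -9/4, -2, -1, 0 } gives -295/128
edge 11 of 15 (blue): { -3, -5/2, -19/8, -37/16, -295/128 | -147/64, -73/32, -9/4, -2, -1, 0 } gives -589/256
edge 12 of 15 (red): { -3, -5/2, -19/8, -37/16, -295/128 | -589/256, -147/64, -73/32, -9/4, -2, -1, 0 } gives -1179/512
edge 13 of 15 (blue): { -3, -5/2, -19/8, -37/16, -295/128, -1179/512 | -589/256, -147/64, -73/32, -9/4, -2, -1, 0 } gives -2357/1024
edge 14 of 15 (blue): { -3, -5/2, -19/8, -37/16, -295/128, -1179/512, -2357/1024 | -589/256, -147/64, -73/32, -9/4, -2, -1, 0 } gives -4713/2048
edge 15 of 15 (red): { -3, -5/2, -19/8, -37/16, -295/128, -1179/512, -2357/1024 | -4713/2048, -589/256, -147/64, -73/32, -9/4, -2, -1, 0 } gives -9427/4096

-9427/4096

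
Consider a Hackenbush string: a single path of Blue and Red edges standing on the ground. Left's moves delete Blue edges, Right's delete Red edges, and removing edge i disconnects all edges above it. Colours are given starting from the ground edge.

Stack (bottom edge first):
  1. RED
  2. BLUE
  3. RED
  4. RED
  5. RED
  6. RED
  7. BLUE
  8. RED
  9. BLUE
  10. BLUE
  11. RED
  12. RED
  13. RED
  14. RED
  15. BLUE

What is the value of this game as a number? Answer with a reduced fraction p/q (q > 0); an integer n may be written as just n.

-15677/16384

Build val(s[:k]) for k = 1..15, string s = RED BLUE RED RED RED RED BLUE RED BLUE BLUE RED RED RED RED BLUE.
edge 1 of 15 (RED): { ∅ | 0 } => -1
edge 2 of 15 (BLUE): { -1 | 0 } => -1/2
edge 3 of 15 (RED): { -1 | -1/2; 0 } => -3/4
edge 4 of 15 (RED): { -1 | -3/4; -1/2; 0 } => -7/8
edge 5 of 15 (RED): { -1 | -7/8; -3/4; -1/2; 0 } => -15/16
edge 6 of 15 (RED): { -1 | -15/16; -7/8; -3/4; -1/2; 0 } => -31/32
edge 7 of 15 (BLUE): { -1; -31/32 | -15/16; -7/8; -3/4; -1/2; 0 } => -61/64
edge 8 of 15 (RED): { -1; -31/32 | -61/64; -15/16; -7/8; -3/4; -1/2; 0 } => -123/128
edge 9 of 15 (BLUE): { -1; -31/32; -123/128 | -61/64; -15/16; -7/8; -3/4; -1/2; 0 } => -245/256
edge 10 of 15 (BLUE): { -1; -31/32; -123/128; -245/256 | -61/64; -15/16; -7/8; -3/4; -1/2; 0 } => -489/512
edge 11 of 15 (RED): { -1; -31/32; -123/128; -245/256 | -489/512; -61/64; -15/16; -7/8; -3/4; -1/2; 0 } => -979/1024
edge 12 of 15 (RED): { -1; -31/32; -123/128; -245/256 | -979/1024; -489/512; -61/64; -15/16; -7/8; -3/4; -1/2; 0 } => -1959/2048
edge 13 of 15 (RED): { -1; -31/32; -123/128; -245/256 | -1959/2048; -979/1024; -489/512; -61/64; -15/16; -7/8; -3/4; -1/2; 0 } => -3919/4096
edge 14 of 15 (RED): { -1; -31/32; -123/128; -245/256 | -3919/4096; -1959/2048; -979/1024; -489/512; -61/64; -15/16; -7/8; -3/4; -1/2; 0 } => -7839/8192
edge 15 of 15 (BLUE): { -1; -31/32; -123/128; -245/256; -7839/8192 | -3919/4096; -1959/2048; -979/1024; -489/512; -61/64; -15/16; -7/8; -3/4; -1/2; 0 } => -15677/16384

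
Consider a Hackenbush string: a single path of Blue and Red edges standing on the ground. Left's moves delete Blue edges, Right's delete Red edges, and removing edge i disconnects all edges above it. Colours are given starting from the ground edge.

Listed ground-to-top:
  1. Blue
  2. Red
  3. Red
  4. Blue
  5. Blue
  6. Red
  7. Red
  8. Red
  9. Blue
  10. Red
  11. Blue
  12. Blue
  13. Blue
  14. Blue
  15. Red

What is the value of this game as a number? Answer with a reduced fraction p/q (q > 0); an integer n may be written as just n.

Prefix values for Blue Red Red Blue Blue Red Red Red Blue Red Blue Blue Blue Blue Red via {L|R} + simplicity:
edge 1 of 15 (Blue): { 0 | (no moves) } gives 1
edge 2 of 15 (Red): { 0 | 1 } gives 1/2
edge 3 of 15 (Red): { 0 | 1/2, 1 } gives 1/4
edge 4 of 15 (Blue): { 0, 1/4 | 1/2, 1 } gives 3/8
edge 5 of 15 (Blue): { 0, 1/4, 3/8 | 1/2, 1 } gives 7/16
edge 6 of 15 (Red): { 0, 1/4, 3/8 | 7/16, 1/2, 1 } gives 13/32
edge 7 of 15 (Red): { 0, 1/4, 3/8 | 13/32, 7/16, 1/2, 1 } gives 25/64
edge 8 of 15 (Red): { 0, 1/4, 3/8 | 25/64, 13/32, 7/16, 1/2, 1 } gives 49/128
edge 9 of 15 (Blue): { 0, 1/4, 3/8, 49/128 | 25/64, 13/32, 7/16, 1/2, 1 } gives 99/256
edge 10 of 15 (Red): { 0, 1/4, 3/8, 49/128 | 99/256, 25/64, 13/32, 7/16, 1/2, 1 } gives 197/512
edge 11 of 15 (Blue): { 0, 1/4, 3/8, 49/128, 197/512 | 99/256, 25/64, 13/32, 7/16, 1/2, 1 } gives 395/1024
edge 12 of 15 (Blue): { 0, 1/4, 3/8, 49/128, 197/512, 395/1024 | 99/256, 25/64, 13/32, 7/16, 1/2, 1 } gives 791/2048
edge 13 of 15 (Blue): { 0, 1/4, 3/8, 49/128, 197/512, 395/1024, 791/2048 | 99/256, 25/64, 13/32, 7/16, 1/2, 1 } gives 1583/4096
edge 14 of 15 (Blue): { 0, 1/4, 3/8, 49/128, 197/512, 395/1024, 791/2048, 1583/4096 | 99/256, 25/64, 13/32, 7/16, 1/2, 1 } gives 3167/8192
edge 15 of 15 (Red): { 0, 1/4, 3/8, 49/128, 197/512, 395/1024, 791/2048, 1583/4096 | 3167/8192, 99/256, 25/64, 13/32, 7/16, 1/2, 1 } gives 6333/16384

6333/16384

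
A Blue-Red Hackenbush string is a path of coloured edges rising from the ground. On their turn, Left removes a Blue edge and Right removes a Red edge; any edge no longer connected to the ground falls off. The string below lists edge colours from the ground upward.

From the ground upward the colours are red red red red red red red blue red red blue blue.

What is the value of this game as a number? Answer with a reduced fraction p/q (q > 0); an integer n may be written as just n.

step 1: add red to get r; options L={ (no moves) } R={ 0 } => -1
step 2: add red to get rr; options L={ (no moves) } R={ -1; 0 } => -2
step 3: add red to get rrr; options L={ (no moves) } R={ -2; -1; 0 } => -3
step 4: add red to get rrrr; options L={ (no moves) } R={ -3; -2; -1; 0 } => -4
step 5: add red to get rrrrr; options L={ (no moves) } R={ -4; -3; -2; -1; 0 } => -5
step 6: add red to get rrrrrr; options L={ (no moves) } R={ -5; -4; -3; -2; -1; 0 } => -6
step 7: add red to get rrrrrrr; options L={ (no moves) } R={ -6; -5; -4; -3; -2; -1; 0 } => -7
step 8: add blue to get rrrrrrrb; options L={ -7 } R={ -6; -5; -4; -3; -2; -1; 0 } => -13/2
step 9: add red to get rrrrrrrbr; options L={ -7 } R={ -13/2; -6; -5; -4; -3; -2; -1; 0 } => -27/4
step 10: add red to get rrrrrrrbrr; options L={ -7 } R={ -27/4; -13/2; -6; -5; -4; -3; -2; -1; 0 } => -55/8
step 11: add blue to get rrrrrrrbrrb; options L={ -7; -55/8 } R={ -27/4; -13/2; -6; -5; -4; -3; -2; -1; 0 } => -109/16
step 12: add blue to get rrrrrrrbrrbb; options L={ -7; -55/8; -109/16 } R={ -27/4; -13/2; -6; -5; -4; -3; -2; -1; 0 } => -217/32

-217/32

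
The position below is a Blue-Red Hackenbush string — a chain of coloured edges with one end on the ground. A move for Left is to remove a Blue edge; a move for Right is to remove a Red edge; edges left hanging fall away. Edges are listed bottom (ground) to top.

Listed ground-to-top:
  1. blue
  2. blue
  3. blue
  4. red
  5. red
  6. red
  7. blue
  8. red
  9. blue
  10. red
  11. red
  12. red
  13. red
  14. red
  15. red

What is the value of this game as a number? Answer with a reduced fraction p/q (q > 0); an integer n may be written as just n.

8833/4096

value(b) = { 0 | (no moves) } — 1
value(bb) = { 0 1 | (no moves) } — 2
value(bbb) = { 0 1 2 | (no moves) } — 3
value(bbbr) = { 0 1 2 | 3 } — 5/2
value(bbbrr) = { 0 1 2 | 5/2 3 } — 9/4
value(bbbrrr) = { 0 1 2 | 9/4 5/2 3 } — 17/8
value(bbbrrrb) = { 0 1 2 17/8 | 9/4 5/2 3 } — 35/16
value(bbbrrrbr) = { 0 1 2 17/8 | 35/16 9/4 5/2 3 } — 69/32
value(bbbrrrbrb) = { 0 1 2 17/8 69/32 | 35/16 9/4 5/2 3 } — 139/64
value(bbbrrrbrbr) = { 0 1 2 17/8 69/32 | 139/64 35/16 9/4 5/2 3 } — 277/128
value(bbbrrrbrbrr) = { 0 1 2 17/8 69/32 | 277/128 139/64 35/16 9/4 5/2 3 } — 553/256
value(bbbrrrbrbrrr) = { 0 1 2 17/8 69/32 | 553/256 277/128 139/64 35/16 9/4 5/2 3 } — 1105/512
value(bbbrrrbrbrrrr) = { 0 1 2 17/8 69/32 | 1105/512 553/256 277/128 139/64 35/16 9/4 5/2 3 } — 2209/1024
value(bbbrrrbrbrrrrr) = { 0 1 2 17/8 69/32 | 2209/1024 1105/512 553/256 277/128 139/64 35/16 9/4 5/2 3 } — 4417/2048
value(bbbrrrbrbrrrrrr) = { 0 1 2 17/8 69/32 | 4417/2048 2209/1024 1105/512 553/256 277/128 139/64 35/16 9/4 5/2 3 } — 8833/4096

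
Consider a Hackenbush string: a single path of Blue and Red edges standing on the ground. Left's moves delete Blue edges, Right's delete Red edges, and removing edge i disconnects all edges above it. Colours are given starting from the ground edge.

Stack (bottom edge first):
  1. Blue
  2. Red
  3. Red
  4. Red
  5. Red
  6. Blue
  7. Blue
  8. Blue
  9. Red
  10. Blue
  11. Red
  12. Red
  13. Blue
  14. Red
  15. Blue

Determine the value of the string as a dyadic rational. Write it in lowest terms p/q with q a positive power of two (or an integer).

1867/16384

Build value(s[:k]) for k = 1..15, string s = Blue Red Red Red Red Blue Blue Blue Red Blue Red Red Blue Red Blue.
B: Left { 0 }, Right {  } → simplest 1
BR: Left { 0 }, Right { 1 } → simplest 1/2
BRR: Left { 0 }, Right { 1/2 1 } → simplest 1/4
BRRR: Left { 0 }, Right { 1/4 1/2 1 } → simplest 1/8
BRRRR: Left { 0 }, Right { 1/8 1/4 1/2 1 } → simplest 1/16
BRRRRB: Left { 0 1/16 }, Right { 1/8 1/4 1/2 1 } → simplest 3/32
BRRRRBB: Left { 0 1/16 3/32 }, Right { 1/8 1/4 1/2 1 } → simplest 7/64
BRRRRBBB: Left { 0 1/16 3/32 7/64 }, Right { 1/8 1/4 1/2 1 } → simplest 15/128
BRRRRBBBR: Left { 0 1/16 3/32 7/64 }, Right { 15/128 1/8 1/4 1/2 1 } → simplest 29/256
BRRRRBBBRB: Left { 0 1/16 3/32 7/64 29/256 }, Right { 15/128 1/8 1/4 1/2 1 } → simplest 59/512
BRRRRBBBRBR: Left { 0 1/16 3/32 7/64 29/256 }, Right { 59/512 15/128 1/8 1/4 1/2 1 } → simplest 117/1024
BRRRRBBBRBRR: Left { 0 1/16 3/32 7/64 29/256 }, Right { 117/1024 59/512 15/128 1/8 1/4 1/2 1 } → simplest 233/2048
BRRRRBBBRBRRB: Left { 0 1/16 3/32 7/64 29/256 233/2048 }, Right { 117/1024 59/512 15/128 1/8 1/4 1/2 1 } → simplest 467/4096
BRRRRBBBRBRRBR: Left { 0 1/16 3/32 7/64 29/256 233/2048 }, Right { 467/4096 117/1024 59/512 15/128 1/8 1/4 1/2 1 } → simplest 933/8192
BRRRRBBBRBRRBRB: Left { 0 1/16 3/32 7/64 29/256 233/2048 933/8192 }, Right { 467/4096 117/1024 59/512 15/128 1/8 1/4 1/2 1 } → simplest 1867/16384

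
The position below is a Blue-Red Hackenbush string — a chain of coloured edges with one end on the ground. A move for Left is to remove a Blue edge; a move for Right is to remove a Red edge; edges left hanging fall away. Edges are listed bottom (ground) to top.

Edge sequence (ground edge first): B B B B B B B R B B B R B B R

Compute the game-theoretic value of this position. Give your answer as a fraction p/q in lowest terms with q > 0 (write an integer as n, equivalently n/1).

1773/256

step 1: add B to get B; options L={ 0 } R={ (no moves) } ⇒ 1
step 2: add B to get BB; options L={ 0; 1 } R={ (no moves) } ⇒ 2
step 3: add B to get BBB; options L={ 0; 1; 2 } R={ (no moves) } ⇒ 3
step 4: add B to get BBBB; options L={ 0; 1; 2; 3 } R={ (no moves) } ⇒ 4
step 5: add B to get BBBBB; options L={ 0; 1; 2; 3; 4 } R={ (no moves) } ⇒ 5
step 6: add B to get BBBBBB; options L={ 0; 1; 2; 3; 4; 5 } R={ (no moves) } ⇒ 6
step 7: add B to get BBBBBBB; options L={ 0; 1; 2; 3; 4; 5; 6 } R={ (no moves) } ⇒ 7
step 8: add R to get BBBBBBBR; options L={ 0; 1; 2; 3; 4; 5; 6 } R={ 7 } ⇒ 13/2
step 9: add B to get BBBBBBBRB; options L={ 0; 1; 2; 3; 4; 5; 6; 13/2 } R={ 7 } ⇒ 27/4
step 10: add B to get BBBBBBBRBB; options L={ 0; 1; 2; 3; 4; 5; 6; 13/2; 27/4 } R={ 7 } ⇒ 55/8
step 11: add B to get BBBBBBBRBBB; options L={ 0; 1; 2; 3; 4; 5; 6; 13/2; 27/4; 55/8 } R={ 7 } ⇒ 111/16
step 12: add R to get BBBBBBBRBBBR; options L={ 0; 1; 2; 3; 4; 5; 6; 13/2; 27/4; 55/8 } R={ 111/16; 7 } ⇒ 221/32
step 13: add B to get BBBBBBBRBBBRB; options L={ 0; 1; 2; 3; 4; 5; 6; 13/2; 27/4; 55/8; 221/32 } R={ 111/16; 7 } ⇒ 443/64
step 14: add B to get BBBBBBBRBBBRBB; options L={ 0; 1; 2; 3; 4; 5; 6; 13/2; 27/4; 55/8; 221/32; 443/64 } R={ 111/16; 7 } ⇒ 887/128
step 15: add R to get BBBBBBBRBBBRBBR; options L={ 0; 1; 2; 3; 4; 5; 6; 13/2; 27/4; 55/8; 221/32; 443/64 } R={ 887/128; 111/16; 7 } ⇒ 1773/256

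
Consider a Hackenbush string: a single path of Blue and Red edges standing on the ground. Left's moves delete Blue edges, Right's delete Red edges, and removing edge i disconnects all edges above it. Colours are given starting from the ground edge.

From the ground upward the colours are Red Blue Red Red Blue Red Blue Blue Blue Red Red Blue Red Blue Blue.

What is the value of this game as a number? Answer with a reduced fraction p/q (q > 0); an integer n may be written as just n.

-13417/16384

Build G(s[:k]) for k = 1..15, string s = Red Blue Red Red Blue Red Blue Blue Blue Red Red Blue Red Blue Blue.
G_1 [R]  L=[(no moves)]  R=[0]  so -1
G_2 [RB]  L=[-1]  R=[0]  so -1/2
G_3 [RBR]  L=[-1]  R=[-1/2, 0]  so -3/4
G_4 [RBRR]  L=[-1]  R=[-3/4, -1/2, 0]  so -7/8
G_5 [RBRRB]  L=[-1, -7/8]  R=[-3/4, -1/2, 0]  so -13/16
G_6 [RBRRBR]  L=[-1, -7/8]  R=[-13/16, -3/4, -1/2, 0]  so -27/32
G_7 [RBRRBRB]  L=[-1, -7/8, -27/32]  R=[-13/16, -3/4, -1/2, 0]  so -53/64
G_8 [RBRRBRBB]  L=[-1, -7/8, -27/32, -53/64]  R=[-13/16, -3/4, -1/2, 0]  so -105/128
G_9 [RBRRBRBBB]  L=[-1, -7/8, -27/32, -53/64, -105/128]  R=[-13/16, -3/4, -1/2, 0]  so -209/256
G_10 [RBRRBRBBBR]  L=[-1, -7/8, -27/32, -53/64, -105/128]  R=[-209/256, -13/16, -3/4, -1/2, 0]  so -419/512
G_11 [RBRRBRBBBRR]  L=[-1, -7/8, -27/32, -53/64, -105/128]  R=[-419/512, -209/256, -13/16, -3/4, -1/2, 0]  so -839/1024
G_12 [RBRRBRBBBRRB]  L=[-1, -7/8, -27/32, -53/64, -105/128, -839/1024]  R=[-419/512, -209/256, -13/16, -3/4, -1/2, 0]  so -1677/2048
G_13 [RBRRBRBBBRRBR]  L=[-1, -7/8, -27/32, -53/64, -105/128, -839/1024]  R=[-1677/2048, -419/512, -209/256, -13/16, -3/4, -1/2, 0]  so -3355/4096
G_14 [RBRRBRBBBRRBRB]  L=[-1, -7/8, -27/32, -53/64, -105/128, -839/1024, -3355/4096]  R=[-1677/2048, -419/512, -209/256, -13/16, -3/4, -1/2, 0]  so -6709/8192
G_15 [RBRRBRBBBRRBRBB]  L=[-1, -7/8, -27/32, -53/64, -105/128, -839/1024, -3355/4096, -6709/8192]  R=[-1677/2048, -419/512, -209/256, -13/16, -3/4, -1/2, 0]  so -13417/16384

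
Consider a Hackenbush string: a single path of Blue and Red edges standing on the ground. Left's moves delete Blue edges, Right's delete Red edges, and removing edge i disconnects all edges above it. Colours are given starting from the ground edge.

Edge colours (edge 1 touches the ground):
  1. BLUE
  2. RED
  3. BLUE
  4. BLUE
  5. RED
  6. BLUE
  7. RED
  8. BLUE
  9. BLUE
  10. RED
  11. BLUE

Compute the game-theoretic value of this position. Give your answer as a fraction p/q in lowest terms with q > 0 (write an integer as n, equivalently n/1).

859/1024

Prefix values for BLUE RED BLUE BLUE RED BLUE RED BLUE BLUE RED BLUE via {L|R} + simplicity:
edge 1 of 11 (BLUE): { 0 | ∅ } => 1
edge 2 of 11 (RED): { 0 | 1 } => 1/2
edge 3 of 11 (BLUE): { 0,1/2 | 1 } => 3/4
edge 4 of 11 (BLUE): { 0,1/2,3/4 | 1 } => 7/8
edge 5 of 11 (RED): { 0,1/2,3/4 | 7/8,1 } => 13/16
edge 6 of 11 (BLUE): { 0,1/2,3/4,13/16 | 7/8,1 } => 27/32
edge 7 of 11 (RED): { 0,1/2,3/4,13/16 | 27/32,7/8,1 } => 53/64
edge 8 of 11 (BLUE): { 0,1/2,3/4,13/16,53/64 | 27/32,7/8,1 } => 107/128
edge 9 of 11 (BLUE): { 0,1/2,3/4,13/16,53/64,107/128 | 27/32,7/8,1 } => 215/256
edge 10 of 11 (RED): { 0,1/2,3/4,13/16,53/64,107/128 | 215/256,27/32,7/8,1 } => 429/512
edge 11 of 11 (BLUE): { 0,1/2,3/4,13/16,53/64,107/128,429/512 | 215/256,27/32,7/8,1 } => 859/1024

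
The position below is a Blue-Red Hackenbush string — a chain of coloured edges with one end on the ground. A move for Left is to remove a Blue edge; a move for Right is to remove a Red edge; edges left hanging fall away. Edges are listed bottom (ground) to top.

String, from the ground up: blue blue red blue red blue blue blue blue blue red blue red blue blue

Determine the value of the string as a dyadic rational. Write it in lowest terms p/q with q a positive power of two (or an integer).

Prefix values for blue blue red blue red blue blue blue blue blue red blue red blue blue via {L|R} + simplicity:
G_1 [b]  L=[0]  R=[none]  gives 1
G_2 [bb]  L=[0; 1]  R=[none]  gives 2
G_3 [bbr]  L=[0; 1]  R=[2]  gives 3/2
G_4 [bbrb]  L=[0; 1; 3/2]  R=[2]  gives 7/4
G_5 [bbrbr]  L=[0; 1; 3/2]  R=[7/4; 2]  gives 13/8
G_6 [bbrbrb]  L=[0; 1; 3/2; 13/8]  R=[7/4; 2]  gives 27/16
G_7 [bbrbrbb]  L=[0; 1; 3/2; 13/8; 27/16]  R=[7/4; 2]  gives 55/32
G_8 [bbrbrbbb]  L=[0; 1; 3/2; 13/8; 27/16; 55/32]  R=[7/4; 2]  gives 111/64
G_9 [bbrbrbbbb]  L=[0; 1; 3/2; 13/8; 27/16; 55/32; 111/64]  R=[7/4; 2]  gives 223/128
G_10 [bbrbrbbbbb]  L=[0; 1; 3/2; 13/8; 27/16; 55/32; 111/64; 223/128]  R=[7/4; 2]  gives 447/256
G_11 [bbrbrbbbbbr]  L=[0; 1; 3/2; 13/8; 27/16; 55/32; 111/64; 223/128]  R=[447/256; 7/4; 2]  gives 893/512
G_12 [bbrbrbbbbbrb]  L=[0; 1; 3/2; 13/8; 27/16; 55/32; 111/64; 223/128; 893/512]  R=[447/256; 7/4; 2]  gives 1787/1024
G_13 [bbrbrbbbbbrbr]  L=[0; 1; 3/2; 13/8; 27/16; 55/32; 111/64; 223/128; 893/512]  R=[1787/1024; 447/256; 7/4; 2]  gives 3573/2048
G_14 [bbrbrbbbbbrbrb]  L=[0; 1; 3/2; 13/8; 27/16; 55/32; 111/64; 223/128; 893/512; 3573/2048]  R=[1787/1024; 447/256; 7/4; 2]  gives 7147/4096
G_15 [bbrbrbbbbbrbrbb]  L=[0; 1; 3/2; 13/8; 27/16; 55/32; 111/64; 223/128; 893/512; 3573/2048; 7147/4096]  R=[1787/1024; 447/256; 7/4; 2]  gives 14295/8192

14295/8192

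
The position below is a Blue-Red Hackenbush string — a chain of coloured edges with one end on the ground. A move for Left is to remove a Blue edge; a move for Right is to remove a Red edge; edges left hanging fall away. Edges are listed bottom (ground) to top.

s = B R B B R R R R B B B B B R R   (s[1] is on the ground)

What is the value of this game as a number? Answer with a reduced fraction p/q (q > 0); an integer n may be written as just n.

value(B) = { 0 |  } = 1
value(BR) = { 0 | 1 } = 1/2
value(BRB) = { 0 1/2 | 1 } = 3/4
value(BRBB) = { 0 1/2 3/4 | 1 } = 7/8
value(BRBBR) = { 0 1/2 3/4 | 7/8 1 } = 13/16
value(BRBBRR) = { 0 1/2 3/4 | 13/16 7/8 1 } = 25/32
value(BRBBRRR) = { 0 1/2 3/4 | 25/32 13/16 7/8 1 } = 49/64
value(BRBBRRRR) = { 0 1/2 3/4 | 49/64 25/32 13/16 7/8 1 } = 97/128
value(BRBBRRRRB) = { 0 1/2 3/4 97/128 | 49/64 25/32 13/16 7/8 1 } = 195/256
value(BRBBRRRRBB) = { 0 1/2 3/4 97/128 195/256 | 49/64 25/32 13/16 7/8 1 } = 391/512
value(BRBBRRRRBBB) = { 0 1/2 3/4 97/128 195/256 391/512 | 49/64 25/32 13/16 7/8 1 } = 783/1024
value(BRBBRRRRBBBB) = { 0 1/2 3/4 97/128 195/256 391/512 783/1024 | 49/64 25/32 13/16 7/8 1 } = 1567/2048
value(BRBBRRRRBBBBB) = { 0 1/2 3/4 97/128 195/256 391/512 783/1024 1567/2048 | 49/64 25/32 13/16 7/8 1 } = 3135/4096
value(BRBBRRRRBBBBBR) = { 0 1/2 3/4 97/128 195/256 391/512 783/1024 1567/2048 | 3135/4096 49/64 25/32 13/16 7/8 1 } = 6269/8192
value(BRBBRRRRBBBBBRR) = { 0 1/2 3/4 97/128 195/256 391/512 783/1024 1567/2048 | 6269/8192 3135/4096 49/64 25/32 13/16 7/8 1 } = 12537/16384

12537/16384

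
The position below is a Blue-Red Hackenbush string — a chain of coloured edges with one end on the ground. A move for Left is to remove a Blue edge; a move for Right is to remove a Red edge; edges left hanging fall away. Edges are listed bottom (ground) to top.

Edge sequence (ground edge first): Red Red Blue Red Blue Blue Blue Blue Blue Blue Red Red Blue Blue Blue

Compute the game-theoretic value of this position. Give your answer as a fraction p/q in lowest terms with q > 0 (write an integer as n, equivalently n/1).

Build value(s[:k]) for k = 1..15, string s = Red Red Blue Red Blue Blue Blue Blue Blue Blue Red Red Blue Blue Blue.
value_1 [R]  L=[—]  R=[0]  -> -1
value_2 [RR]  L=[—]  R=[-1, 0]  -> -2
value_3 [RRB]  L=[-2]  R=[-1, 0]  -> -3/2
value_4 [RRBR]  L=[-2]  R=[-3/2, -1, 0]  -> -7/4
value_5 [RRBRB]  L=[-2, -7/4]  R=[-3/2, -1, 0]  -> -13/8
value_6 [RRBRBB]  L=[-2, -7/4, -13/8]  R=[-3/2, -1, 0]  -> -25/16
value_7 [RRBRBBB]  L=[-2, -7/4, -13/8, -25/16]  R=[-3/2, -1, 0]  -> -49/32
value_8 [RRBRBBBB]  L=[-2, -7/4, -13/8, -25/16, -49/32]  R=[-3/2, -1, 0]  -> -97/64
value_9 [RRBRBBBBB]  L=[-2, -7/4, -13/8, -25/16, -49/32, -97/64]  R=[-3/2, -1, 0]  -> -193/128
value_10 [RRBRBBBBBB]  L=[-2, -7/4, -13/8, -25/16, -49/32, -97/64, -193/128]  R=[-3/2, -1, 0]  -> -385/256
value_11 [RRBRBBBBBBR]  L=[-2, -7/4, -13/8, -25/16, -49/32, -97/64, -193/128]  R=[-385/256, -3/2, -1, 0]  -> -771/512
value_12 [RRBRBBBBBBRR]  L=[-2, -7/4, -13/8, -25/16, -49/32, -97/64, -193/128]  R=[-771/512, -385/256, -3/2, -1, 0]  -> -1543/1024
value_13 [RRBRBBBBBBRRB]  L=[-2, -7/4, -13/8, -25/16, -49/32, -97/64, -193/128, -1543/1024]  R=[-771/512, -385/256, -3/2, -1, 0]  -> -3085/2048
value_14 [RRBRBBBBBBRRBB]  L=[-2, -7/4, -13/8, -25/16, -49/32, -97/64, -193/128, -1543/1024, -3085/2048]  R=[-771/512, -385/256, -3/2, -1, 0]  -> -6169/4096
value_15 [RRBRBBBBBBRRBBB]  L=[-2, -7/4, -13/8, -25/16, -49/32, -97/64, -193/128, -1543/1024, -3085/2048, -6169/4096]  R=[-771/512, -385/256, -3/2, -1, 0]  -> -12337/8192

-12337/8192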